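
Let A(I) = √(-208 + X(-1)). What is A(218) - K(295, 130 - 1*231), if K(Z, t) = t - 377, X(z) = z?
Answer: 478 + I*√209 ≈ 478.0 + 14.457*I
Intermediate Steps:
K(Z, t) = -377 + t
A(I) = I*√209 (A(I) = √(-208 - 1) = √(-209) = I*√209)
A(218) - K(295, 130 - 1*231) = I*√209 - (-377 + (130 - 1*231)) = I*√209 - (-377 + (130 - 231)) = I*√209 - (-377 - 101) = I*√209 - 1*(-478) = I*√209 + 478 = 478 + I*√209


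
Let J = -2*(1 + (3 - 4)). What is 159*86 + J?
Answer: 13674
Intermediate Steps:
J = 0 (J = -2*(1 - 1) = -2*0 = 0)
159*86 + J = 159*86 + 0 = 13674 + 0 = 13674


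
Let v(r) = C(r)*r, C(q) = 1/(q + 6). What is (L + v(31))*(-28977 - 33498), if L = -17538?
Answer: 40538465625/37 ≈ 1.0956e+9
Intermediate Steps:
C(q) = 1/(6 + q)
v(r) = r/(6 + r)
(L + v(31))*(-28977 - 33498) = (-17538 + 31/(6 + 31))*(-28977 - 33498) = (-17538 + 31/37)*(-62475) = -648875/37*(-62475) = 40538465625/37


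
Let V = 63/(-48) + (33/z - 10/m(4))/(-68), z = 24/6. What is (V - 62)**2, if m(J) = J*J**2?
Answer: 19051452729/4734976 ≈ 4023.6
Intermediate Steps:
z = 4 (z = 24*(1/6) = 4)
m(J) = J**3
V = -3115/2176 (V = 63/(-48) + (33/4 - 10/(4**3))/(-68) = 63*(-1/48) + (33*(1/4) - 10/64)*(-1/68) = -21/16 + (33/4 - 10*1/64)*(-1/68) = -21/16 + (33/4 - 5/32)*(-1/68) = -21/16 + (259/32)*(-1/68) = -21/16 - 259/2176 = -3115/2176 ≈ -1.4315)
(V - 62)**2 = (-3115/2176 - 62)**2 = (-138027/2176)**2 = 19051452729/4734976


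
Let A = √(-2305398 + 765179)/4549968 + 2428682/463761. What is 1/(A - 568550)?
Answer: -31252500936453333902423841792/17768445740388430877606297069741675 - 12081247208939088*I*√1540219/17768445740388430877606297069741675 ≈ -1.7589e-6 - 8.4383e-16*I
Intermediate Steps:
A = 2428682/463761 + I*√1540219/4549968 (A = √(-1540219)*(1/4549968) + 2428682*(1/463761) = (I*√1540219)*(1/4549968) + 2428682/463761 = I*√1540219/4549968 + 2428682/463761 = 2428682/463761 + I*√1540219/4549968 ≈ 5.2369 + 0.00027276*I)
1/(A - 568550) = 1/((2428682/463761 + I*√1540219/4549968) - 568550) = 1/(-263668887868/463761 + I*√1540219/4549968)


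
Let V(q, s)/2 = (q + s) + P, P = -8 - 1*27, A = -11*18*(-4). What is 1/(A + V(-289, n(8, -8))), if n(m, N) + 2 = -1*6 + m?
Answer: 1/144 ≈ 0.0069444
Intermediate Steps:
n(m, N) = -8 + m (n(m, N) = -2 + (-1*6 + m) = -2 + (-6 + m) = -8 + m)
A = 792 (A = -198*(-4) = 792)
P = -35 (P = -8 - 27 = -35)
V(q, s) = -70 + 2*q + 2*s (V(q, s) = 2*((q + s) - 35) = 2*(-35 + q + s) = -70 + 2*q + 2*s)
1/(A + V(-289, n(8, -8))) = 1/(792 + (-70 + 2*(-289) + 2*(-8 + 8))) = 1/(792 + (-70 - 578 + 2*0)) = 1/(792 + (-70 - 578 + 0)) = 1/(792 - 648) = 1/144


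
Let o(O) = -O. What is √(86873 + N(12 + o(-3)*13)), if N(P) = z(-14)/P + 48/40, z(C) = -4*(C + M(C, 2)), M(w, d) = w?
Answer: √5649137655/255 ≈ 294.75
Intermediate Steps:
z(C) = -8*C (z(C) = -4*(C + C) = -8*C)
N(P) = 6/5 + 112/P (N(P) = (-8*(-14))/P + 48/40 = 112/P + 48*(1/40) = 112/P + 6/5 = 6/5 + 112/P)
√(86873 + N(12 + o(-3)*13)) = √(86873 + (6/5 + 112/(12 - 1*(-3)*13))) = √(86873 + (6/5 + 112/(12 + 3*13))) = √(86873 + (6/5 + 112/(12 + 39))) = √(86873 + (6/5 + 112/51)) = √(86873 + 866/255) = √(22153481/255) = √5649137655/255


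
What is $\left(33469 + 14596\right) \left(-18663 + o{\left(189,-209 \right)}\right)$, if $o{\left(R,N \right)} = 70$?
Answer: $-893672545$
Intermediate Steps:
$\left(33469 + 14596\right) \left(-18663 + o{\left(189,-209 \right)}\right) = \left(33469 + 14596\right) \left(-18663 + 70\right) = 48065 \left(-18593\right) = -893672545$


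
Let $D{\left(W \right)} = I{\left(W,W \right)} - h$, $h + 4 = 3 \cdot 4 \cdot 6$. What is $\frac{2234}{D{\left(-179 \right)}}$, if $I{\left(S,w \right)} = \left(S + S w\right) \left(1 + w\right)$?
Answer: $- \frac{1117}{2835752} \approx -0.0003939$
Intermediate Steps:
$I{\left(S,w \right)} = \left(1 + w\right) \left(S + S w\right)$
$h = 68$ ($h = -4 + 3 \cdot 4 \cdot 6 = -4 + 12 \cdot 6 = -4 + 72 = 68$)
$D{\left(W \right)} = -68 + W \left(1 + W^{2} + 2 W\right)$ ($D{\left(W \right)} = W \left(1 + W^{2} + 2 W\right) - 68 = -68 + W \left(1 + W^{2} + 2 W\right)$)
$\frac{2234}{D{\left(-179 \right)}} = \frac{2234}{-68 - 179 \left(1 + \left(-179\right)^{2} + 2 \left(-179\right)\right)} = \frac{2234}{-68 - 179 \left(1 + 32041 - 358\right)} = \frac{2234}{-68 - 5671436} = \frac{2234}{-5671504} = 2234 \left(- \frac{1}{5671504}\right) = - \frac{1117}{2835752}$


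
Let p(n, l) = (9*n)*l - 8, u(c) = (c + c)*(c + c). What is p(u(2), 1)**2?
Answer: 18496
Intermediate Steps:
u(c) = 4*c**2 (u(c) = (2*c)*(2*c) = 4*c**2)
p(n, l) = -8 + 9*l*n (p(n, l) = 9*l*n - 8 = -8 + 9*l*n)
p(u(2), 1)**2 = (-8 + 9*1*(4*2**2))**2 = (-8 + 9*1*(4*4))**2 = (-8 + 9*1*16)**2 = (-8 + 144)**2 = 136**2 = 18496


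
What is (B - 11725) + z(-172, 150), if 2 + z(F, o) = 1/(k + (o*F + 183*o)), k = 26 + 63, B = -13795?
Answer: -44382757/1739 ≈ -25522.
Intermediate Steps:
k = 89
z(F, o) = -2 + 1/(89 + 183*o + F*o) (z(F, o) = -2 + 1/(89 + (o*F + 183*o)) = -2 + 1/(89 + (F*o + 183*o)) = -2 + 1/(89 + (183*o + F*o)) = -2 + 1/(89 + 183*o + F*o))
(B - 11725) + z(-172, 150) = (-13795 - 11725) + (-177 - 366*150 - 2*(-172)*150)/(89 + 183*150 - 172*150) = -25520 + (-177 - 54900 + 51600)/(89 + 27450 - 25800) = -25520 - 3477/1739 = -44382757/1739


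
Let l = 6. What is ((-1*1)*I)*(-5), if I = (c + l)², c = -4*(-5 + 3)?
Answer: 980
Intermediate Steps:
c = 8 (c = -4*(-2) = 8)
I = 196 (I = (8 + 6)² = 14² = 196)
((-1*1)*I)*(-5) = (-1*1*196)*(-5) = -1*196*(-5) = -196*(-5) = 980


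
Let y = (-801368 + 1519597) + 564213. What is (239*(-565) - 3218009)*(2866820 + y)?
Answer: -13912658053528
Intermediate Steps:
y = 1282442 (y = 718229 + 564213 = 1282442)
(239*(-565) - 3218009)*(2866820 + y) = (239*(-565) - 3218009)*(2866820 + 1282442) = (-135035 - 3218009)*4149262 = -3353044*4149262 = -13912658053528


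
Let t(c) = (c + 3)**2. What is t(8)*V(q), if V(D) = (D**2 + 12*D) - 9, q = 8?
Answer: 18271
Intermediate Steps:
V(D) = -9 + D**2 + 12*D
t(c) = (3 + c)**2
t(8)*V(q) = (3 + 8)**2*(-9 + 8**2 + 12*8) = 11**2*(-9 + 64 + 96) = 121*151 = 18271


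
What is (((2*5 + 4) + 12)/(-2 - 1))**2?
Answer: 676/9 ≈ 75.111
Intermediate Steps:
(((2*5 + 4) + 12)/(-2 - 1))**2 = (((10 + 4) + 12)/(-3))**2 = ((14 + 12)*(-1/3))**2 = (26*(-1/3))**2 = (-26/3)**2 = 676/9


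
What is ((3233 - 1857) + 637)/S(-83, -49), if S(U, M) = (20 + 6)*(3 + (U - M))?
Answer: -2013/806 ≈ -2.4975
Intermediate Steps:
S(U, M) = 78 - 26*M + 26*U (S(U, M) = 26*(3 + U - M) = 78 - 26*M + 26*U)
((3233 - 1857) + 637)/S(-83, -49) = ((3233 - 1857) + 637)/(78 - 26*(-49) + 26*(-83)) = (1376 + 637)/(78 + 1274 - 2158) = 2013/(-806) = 2013*(-1/806) = -2013/806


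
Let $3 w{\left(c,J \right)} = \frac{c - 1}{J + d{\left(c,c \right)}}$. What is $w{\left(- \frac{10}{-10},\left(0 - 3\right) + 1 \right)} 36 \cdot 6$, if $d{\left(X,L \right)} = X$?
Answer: $0$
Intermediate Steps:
$w{\left(c,J \right)} = \frac{-1 + c}{3 \left(J + c\right)}$ ($w{\left(c,J \right)} = \frac{\left(c - 1\right) \frac{1}{J + c}}{3} = \frac{\left(-1 + c\right) \frac{1}{J + c}}{3} = \frac{\frac{1}{J + c} \left(-1 + c\right)}{3} = \frac{-1 + c}{3 \left(J + c\right)}$)
$w{\left(- \frac{10}{-10},\left(0 - 3\right) + 1 \right)} 36 \cdot 6 = \frac{-1 - \frac{10}{-10}}{3 \left(\left(\left(0 - 3\right) + 1\right) - \frac{10}{-10}\right)} 36 \cdot 6 = \frac{-1 - -1}{3 \left(\left(-3 + 1\right) - -1\right)} 36 \cdot 6 = \frac{-1 + 1}{3 \left(-2 + 1\right)} 36 \cdot 6 = \frac{1}{3} \frac{1}{-1} \cdot 0 \cdot 36 \cdot 6 = \frac{1}{3} \left(-1\right) 0 \cdot 36 \cdot 6 = 0 \cdot 36 \cdot 6 = 0 \cdot 6 = 0$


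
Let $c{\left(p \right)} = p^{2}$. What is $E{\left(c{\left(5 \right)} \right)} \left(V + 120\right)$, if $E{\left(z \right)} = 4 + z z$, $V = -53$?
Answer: $42143$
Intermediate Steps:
$E{\left(z \right)} = 4 + z^{2}$
$E{\left(c{\left(5 \right)} \right)} \left(V + 120\right) = \left(4 + \left(5^{2}\right)^{2}\right) \left(-53 + 120\right) = \left(4 + 25^{2}\right) 67 = \left(4 + 625\right) 67 = 629 \cdot 67 = 42143$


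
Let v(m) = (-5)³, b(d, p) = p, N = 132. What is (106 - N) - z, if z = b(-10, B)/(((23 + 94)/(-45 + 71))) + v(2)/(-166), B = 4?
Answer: -41297/1494 ≈ -27.642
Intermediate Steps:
v(m) = -125
z = 2453/1494 (z = 4/(((23 + 94)/(-45 + 71))) - 125/(-166) = 4/((117/26)) - 125*(-1/166) = 4/((117*(1/26))) + 125/166 = 4/(9/2) + 125/166 = 4*(2/9) + 125/166 = 8/9 + 125/166 = 2453/1494 ≈ 1.6419)
(106 - N) - z = (106 - 1*132) - 1*2453/1494 = (106 - 132) - 2453/1494 = -26 - 2453/1494 = -41297/1494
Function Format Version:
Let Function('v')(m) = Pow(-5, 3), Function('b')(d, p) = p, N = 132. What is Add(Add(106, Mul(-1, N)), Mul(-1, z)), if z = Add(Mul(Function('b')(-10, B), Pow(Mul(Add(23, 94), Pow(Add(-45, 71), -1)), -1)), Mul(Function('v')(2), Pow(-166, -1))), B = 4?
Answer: Rational(-41297, 1494) ≈ -27.642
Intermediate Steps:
Function('v')(m) = -125
z = Rational(2453, 1494) (z = Add(Mul(4, Pow(Mul(Add(23, 94), Pow(Add(-45, 71), -1)), -1)), Mul(-125, Pow(-166, -1))) = Add(Mul(4, Pow(Mul(117, Pow(26, -1)), -1)), Mul(-125, Rational(-1, 166))) = Add(Mul(4, Pow(Mul(117, Rational(1, 26)), -1)), Rational(125, 166)) = Add(Mul(4, Pow(Rational(9, 2), -1)), Rational(125, 166)) = Add(Mul(4, Rational(2, 9)), Rational(125, 166)) = Add(Rational(8, 9), Rational(125, 166)) = Rational(2453, 1494) ≈ 1.6419)
Add(Add(106, Mul(-1, N)), Mul(-1, z)) = Add(Add(106, Mul(-1, 132)), Mul(-1, Rational(2453, 1494))) = Add(Add(106, -132), Rational(-2453, 1494)) = Add(-26, Rational(-2453, 1494)) = Rational(-41297, 1494)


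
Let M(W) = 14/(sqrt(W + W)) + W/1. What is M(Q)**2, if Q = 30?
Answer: 13549/15 + 28*sqrt(15) ≈ 1011.7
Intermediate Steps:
M(W) = W + 7*sqrt(2)/sqrt(W) (M(W) = 14/(sqrt(2*W)) + W*1 = 14/((sqrt(2)*sqrt(W))) + W = 14*(sqrt(2)/(2*sqrt(W))) + W = 7*sqrt(2)/sqrt(W) + W = W + 7*sqrt(2)/sqrt(W))
M(Q)**2 = (30 + 7*sqrt(2)/sqrt(30))**2 = (30 + 7*sqrt(2)*(sqrt(30)/30))**2 = (30 + 7*sqrt(15)/15)**2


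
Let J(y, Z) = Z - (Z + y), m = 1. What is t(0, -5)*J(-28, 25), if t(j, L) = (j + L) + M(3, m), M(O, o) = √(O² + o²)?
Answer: -140 + 28*√10 ≈ -51.456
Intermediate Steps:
J(y, Z) = -y (J(y, Z) = Z + (-Z - y) = -y)
t(j, L) = L + j + √10 (t(j, L) = (j + L) + √(3² + 1²) = (L + j) + √(9 + 1) = (L + j) + √10 = L + j + √10)
t(0, -5)*J(-28, 25) = (-5 + 0 + √10)*(-1*(-28)) = (-5 + √10)*28 = -140 + 28*√10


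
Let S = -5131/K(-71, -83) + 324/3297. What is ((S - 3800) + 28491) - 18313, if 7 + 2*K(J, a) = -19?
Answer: 96762859/14287 ≈ 6772.8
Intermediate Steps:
K(J, a) = -13 (K(J, a) = -7/2 + (1/2)*(-19) = -7/2 - 19/2 = -13)
S = 5640373/14287 (S = -5131/(-13) + 324/3297 = -5131*(-1/13) + 324*(1/3297) = 5131/13 + 108/1099 = 5640373/14287 ≈ 394.79)
((S - 3800) + 28491) - 18313 = ((5640373/14287 - 3800) + 28491) - 18313 = (-48650227/14287 + 28491) - 18313 = 358400690/14287 - 18313 = 96762859/14287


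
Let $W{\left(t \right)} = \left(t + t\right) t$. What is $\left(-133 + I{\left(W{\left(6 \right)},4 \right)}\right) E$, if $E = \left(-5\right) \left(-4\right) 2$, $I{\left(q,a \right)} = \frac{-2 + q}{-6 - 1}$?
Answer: $-5720$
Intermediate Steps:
$W{\left(t \right)} = 2 t^{2}$ ($W{\left(t \right)} = 2 t t = 2 t^{2}$)
$I{\left(q,a \right)} = \frac{2}{7} - \frac{q}{7}$ ($I{\left(q,a \right)} = \frac{-2 + q}{-7} = \left(-2 + q\right) \left(- \frac{1}{7}\right) = \frac{2}{7} - \frac{q}{7}$)
$E = 40$ ($E = 20 \cdot 2 = 40$)
$\left(-133 + I{\left(W{\left(6 \right)},4 \right)}\right) E = \left(-133 + \left(\frac{2}{7} - \frac{2 \cdot 6^{2}}{7}\right)\right) 40 = \left(-133 + \left(\frac{2}{7} - \frac{2 \cdot 36}{7}\right)\right) 40 = \left(-133 + \left(\frac{2}{7} - \frac{72}{7}\right)\right) 40 = \left(-133 - 10\right) 40 = \left(-143\right) 40 = -5720$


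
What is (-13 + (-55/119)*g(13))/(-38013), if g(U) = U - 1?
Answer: 2207/4523547 ≈ 0.00048789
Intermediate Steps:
g(U) = -1 + U
(-13 + (-55/119)*g(13))/(-38013) = (-13 + (-55/119)*(-1 + 13))/(-38013) = (-13 - 55*1/119*12)*(-1/38013) = (-13 - 55/119*12)*(-1/38013) = (-13 - 660/119)*(-1/38013) = -2207/119*(-1/38013) = 2207/4523547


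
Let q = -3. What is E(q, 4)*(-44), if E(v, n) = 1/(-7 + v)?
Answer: 22/5 ≈ 4.4000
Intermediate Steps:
E(q, 4)*(-44) = -44/(-7 - 3) = -44/(-10) = -1/10*(-44) = 22/5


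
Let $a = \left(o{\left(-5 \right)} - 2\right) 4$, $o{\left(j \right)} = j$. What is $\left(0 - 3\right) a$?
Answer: $84$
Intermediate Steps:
$a = -28$ ($a = \left(-5 - 2\right) 4 = \left(-7\right) 4 = -28$)
$\left(0 - 3\right) a = \left(0 - 3\right) \left(-28\right) = \left(-3\right) \left(-28\right) = 84$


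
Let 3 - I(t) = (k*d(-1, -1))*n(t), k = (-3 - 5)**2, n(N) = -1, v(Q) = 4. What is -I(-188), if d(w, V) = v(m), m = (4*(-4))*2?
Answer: -259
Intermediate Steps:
m = -32 (m = -16*2 = -32)
d(w, V) = 4
k = 64 (k = (-8)**2 = 64)
I(t) = 259 (I(t) = 3 - 64*4*(-1) = 3 - 256*(-1) = 3 - 1*(-256) = 3 + 256 = 259)
-I(-188) = -1*259 = -259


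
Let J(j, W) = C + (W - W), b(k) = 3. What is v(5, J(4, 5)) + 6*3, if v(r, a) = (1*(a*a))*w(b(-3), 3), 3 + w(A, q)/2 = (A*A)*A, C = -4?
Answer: 786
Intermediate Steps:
w(A, q) = -6 + 2*A**3 (w(A, q) = -6 + 2*((A*A)*A) = -6 + 2*(A**2*A) = -6 + 2*A**3)
J(j, W) = -4 (J(j, W) = -4 + (W - W) = -4 + 0 = -4)
v(r, a) = 48*a**2 (v(r, a) = (1*(a*a))*(-6 + 2*3**3) = (1*a**2)*(-6 + 2*27) = a**2*(-6 + 54) = a**2*48 = 48*a**2)
v(5, J(4, 5)) + 6*3 = 48*(-4)**2 + 6*3 = 48*16 + 18 = 768 + 18 = 786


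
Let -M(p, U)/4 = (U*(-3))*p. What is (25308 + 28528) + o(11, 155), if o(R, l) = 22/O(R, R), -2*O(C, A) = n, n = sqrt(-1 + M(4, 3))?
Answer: 53836 - 4*sqrt(143)/13 ≈ 53832.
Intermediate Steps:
M(p, U) = 12*U*p (M(p, U) = -4*U*(-3)*p = -4*(-3*U)*p = -(-12)*U*p = 12*U*p)
n = sqrt(143) (n = sqrt(-1 + 12*3*4) = sqrt(-1 + 144) = sqrt(143) ≈ 11.958)
O(C, A) = -sqrt(143)/2
o(R, l) = -4*sqrt(143)/13 (o(R, l) = 22/((-sqrt(143)/2)) = 22*(-2*sqrt(143)/143) = -4*sqrt(143)/13)
(25308 + 28528) + o(11, 155) = (25308 + 28528) - 4*sqrt(143)/13 = 53836 - 4*sqrt(143)/13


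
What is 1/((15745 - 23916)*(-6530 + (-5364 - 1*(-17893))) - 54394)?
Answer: -1/49072223 ≈ -2.0378e-8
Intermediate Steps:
1/((15745 - 23916)*(-6530 + (-5364 - 1*(-17893))) - 54394) = 1/(-8171*(-6530 + (-5364 + 17893)) - 54394) = 1/(-8171*(-6530 + 12529) - 54394) = 1/(-8171*5999 - 54394) = 1/(-49017829 - 54394) = 1/(-49072223) = -1/49072223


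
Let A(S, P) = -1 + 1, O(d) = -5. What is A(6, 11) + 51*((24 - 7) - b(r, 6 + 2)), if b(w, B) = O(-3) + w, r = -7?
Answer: 1479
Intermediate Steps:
A(S, P) = 0
b(w, B) = -5 + w
A(6, 11) + 51*((24 - 7) - b(r, 6 + 2)) = 0 + 51*((24 - 7) - (-5 - 7)) = 0 + 51*(17 - 1*(-12)) = 0 + 51*(17 + 12) = 0 + 51*29 = 0 + 1479 = 1479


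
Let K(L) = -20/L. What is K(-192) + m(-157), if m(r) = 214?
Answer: 10277/48 ≈ 214.10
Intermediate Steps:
K(-192) + m(-157) = -20/(-192) + 214 = -20*(-1/192) + 214 = 5/48 + 214 = 10277/48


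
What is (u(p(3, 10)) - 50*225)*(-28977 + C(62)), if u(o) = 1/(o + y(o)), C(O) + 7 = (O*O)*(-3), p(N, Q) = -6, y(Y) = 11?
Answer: 2278984484/5 ≈ 4.5580e+8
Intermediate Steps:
C(O) = -7 - 3*O² (C(O) = -7 + (O*O)*(-3) = -7 + O²*(-3) = -7 - 3*O²)
u(o) = 1/(11 + o) (u(o) = 1/(o + 11) = 1/(11 + o))
(u(p(3, 10)) - 50*225)*(-28977 + C(62)) = (1/(11 - 6) - 50*225)*(-28977 + (-7 - 3*62²)) = (1/5 - 11250)*(-28977 + (-7 - 3*3844)) = (⅕ - 11250)*(-28977 + (-7 - 11532)) = -56249*(-28977 - 11539)/5 = -56249/5*(-40516) = 2278984484/5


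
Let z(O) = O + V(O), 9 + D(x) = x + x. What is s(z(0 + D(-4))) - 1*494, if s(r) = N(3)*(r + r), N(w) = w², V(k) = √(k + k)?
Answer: -800 + 18*I*√34 ≈ -800.0 + 104.96*I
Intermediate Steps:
D(x) = -9 + 2*x (D(x) = -9 + (x + x) = -9 + 2*x)
V(k) = √2*√k (V(k) = √(2*k) = √2*√k)
z(O) = O + √2*√O
s(r) = 18*r (s(r) = 3²*(r + r) = 9*(2*r) = 18*r)
s(z(0 + D(-4))) - 1*494 = 18*((0 + (-9 + 2*(-4))) + √2*√(0 + (-9 + 2*(-4)))) - 1*494 = 18*((0 + (-9 - 8)) + √2*√(0 + (-9 - 8))) - 494 = 18*((0 - 17) + √2*√(0 - 17)) - 494 = 18*(-17 + √2*√(-17)) - 494 = 18*(-17 + √2*(I*√17)) - 494 = 18*(-17 + I*√34) - 494 = (-306 + 18*I*√34) - 494 = -800 + 18*I*√34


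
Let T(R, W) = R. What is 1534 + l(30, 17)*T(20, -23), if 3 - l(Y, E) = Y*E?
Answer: -8606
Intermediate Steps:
l(Y, E) = 3 - E*Y (l(Y, E) = 3 - Y*E = 3 - E*Y)
1534 + l(30, 17)*T(20, -23) = 1534 + (3 - 1*17*30)*20 = 1534 + (3 - 510)*20 = 1534 - 507*20 = 1534 - 10140 = -8606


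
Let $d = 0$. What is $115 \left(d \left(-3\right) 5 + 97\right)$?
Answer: $11155$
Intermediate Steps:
$115 \left(d \left(-3\right) 5 + 97\right) = 115 \left(0 \left(-3\right) 5 + 97\right) = 115 \left(0 \cdot 5 + 97\right) = 115 \left(0 + 97\right) = 115 \cdot 97 = 11155$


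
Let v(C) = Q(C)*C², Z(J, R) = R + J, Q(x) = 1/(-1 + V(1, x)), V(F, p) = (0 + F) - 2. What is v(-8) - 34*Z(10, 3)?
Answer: -474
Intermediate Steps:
V(F, p) = -2 + F (V(F, p) = F - 2 = -2 + F)
Q(x) = -½ (Q(x) = 1/(-1 + (-2 + 1)) = 1/(-1 - 1) = 1/(-2) = -½)
Z(J, R) = J + R
v(C) = -C²/2
v(-8) - 34*Z(10, 3) = -½*(-8)² - 34*(10 + 3) = -½*64 - 34*13 = -32 - 442 = -474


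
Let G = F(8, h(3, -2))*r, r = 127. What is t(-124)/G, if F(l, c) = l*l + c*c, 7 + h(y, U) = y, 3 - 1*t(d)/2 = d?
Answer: 1/40 ≈ 0.025000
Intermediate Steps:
t(d) = 6 - 2*d
h(y, U) = -7 + y
F(l, c) = c² + l² (F(l, c) = l² + c² = c² + l²)
G = 10160 (G = ((-7 + 3)² + 8²)*127 = ((-4)² + 64)*127 = (16 + 64)*127 = 80*127 = 10160)
t(-124)/G = (6 - 2*(-124))/10160 = (6 + 248)*(1/10160) = 254*(1/10160) = 1/40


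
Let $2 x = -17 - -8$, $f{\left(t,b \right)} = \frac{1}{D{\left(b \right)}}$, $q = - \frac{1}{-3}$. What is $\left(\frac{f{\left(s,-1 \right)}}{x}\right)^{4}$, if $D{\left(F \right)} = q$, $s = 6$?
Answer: $\frac{16}{81} \approx 0.19753$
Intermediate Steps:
$q = \frac{1}{3}$ ($q = \left(-1\right) \left(- \frac{1}{3}\right) = \frac{1}{3} \approx 0.33333$)
$D{\left(F \right)} = \frac{1}{3}$
$f{\left(t,b \right)} = 3$ ($f{\left(t,b \right)} = \frac{1}{\frac{1}{3}} = 3$)
$x = - \frac{9}{2}$ ($x = \frac{-17 - -8}{2} = \frac{-17 + 8}{2} = \frac{1}{2} \left(-9\right) = - \frac{9}{2} \approx -4.5$)
$\left(\frac{f{\left(s,-1 \right)}}{x}\right)^{4} = \left(\frac{3}{- \frac{9}{2}}\right)^{4} = \left(3 \left(- \frac{2}{9}\right)\right)^{4} = \left(- \frac{2}{3}\right)^{4} = \frac{16}{81}$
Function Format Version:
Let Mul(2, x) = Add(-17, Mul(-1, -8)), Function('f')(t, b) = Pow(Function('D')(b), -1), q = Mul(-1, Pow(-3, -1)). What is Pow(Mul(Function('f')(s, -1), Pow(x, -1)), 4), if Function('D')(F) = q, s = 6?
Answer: Rational(16, 81) ≈ 0.19753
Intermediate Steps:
q = Rational(1, 3) (q = Mul(-1, Rational(-1, 3)) = Rational(1, 3) ≈ 0.33333)
Function('D')(F) = Rational(1, 3)
Function('f')(t, b) = 3 (Function('f')(t, b) = Pow(Rational(1, 3), -1) = 3)
x = Rational(-9, 2) (x = Mul(Rational(1, 2), Add(-17, Mul(-1, -8))) = Mul(Rational(1, 2), Add(-17, 8)) = Mul(Rational(1, 2), -9) = Rational(-9, 2) ≈ -4.5000)
Pow(Mul(Function('f')(s, -1), Pow(x, -1)), 4) = Pow(Mul(3, Pow(Rational(-9, 2), -1)), 4) = Pow(Mul(3, Rational(-2, 9)), 4) = Pow(Rational(-2, 3), 4) = Rational(16, 81)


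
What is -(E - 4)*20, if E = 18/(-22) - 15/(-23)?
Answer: 21080/253 ≈ 83.320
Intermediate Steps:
E = -42/253 (E = 18*(-1/22) - 15*(-1/23) = -9/11 + 15/23 = -42/253 ≈ -0.16601)
-(E - 4)*20 = -(-42/253 - 4)*20 = -(-1054)*20/253 = -1*(-21080/253) = 21080/253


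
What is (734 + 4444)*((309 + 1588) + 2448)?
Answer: 22498410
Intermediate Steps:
(734 + 4444)*((309 + 1588) + 2448) = 5178*(1897 + 2448) = 5178*4345 = 22498410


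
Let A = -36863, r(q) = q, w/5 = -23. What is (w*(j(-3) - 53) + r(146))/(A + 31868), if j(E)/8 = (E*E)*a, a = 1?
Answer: 2039/4995 ≈ 0.40821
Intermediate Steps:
w = -115 (w = 5*(-23) = -115)
j(E) = 8*E² (j(E) = 8*((E*E)*1) = 8*(E²*1) = 8*E²)
(w*(j(-3) - 53) + r(146))/(A + 31868) = (-115*(8*(-3)² - 53) + 146)/(-36863 + 31868) = (-115*(8*9 - 53) + 146)/(-4995) = (-115*(72 - 53) + 146)*(-1/4995) = (-115*19 + 146)*(-1/4995) = (-2185 + 146)*(-1/4995) = -2039*(-1/4995) = 2039/4995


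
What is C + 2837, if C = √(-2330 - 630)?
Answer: 2837 + 4*I*√185 ≈ 2837.0 + 54.406*I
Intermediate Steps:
C = 4*I*√185 (C = √(-2960) = 4*I*√185 ≈ 54.406*I)
C + 2837 = 4*I*√185 + 2837 = 2837 + 4*I*√185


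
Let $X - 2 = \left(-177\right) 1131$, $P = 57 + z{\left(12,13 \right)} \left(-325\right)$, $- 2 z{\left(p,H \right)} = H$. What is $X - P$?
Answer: $- \frac{404709}{2} \approx -2.0235 \cdot 10^{5}$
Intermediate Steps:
$z{\left(p,H \right)} = - \frac{H}{2}$
$P = \frac{4339}{2}$ ($P = 57 + \left(- \frac{1}{2}\right) 13 \left(-325\right) = 57 - - \frac{4225}{2} = 57 + \frac{4225}{2} = \frac{4339}{2} \approx 2169.5$)
$X = -200185$ ($X = 2 - 200187 = -200185$)
$X - P = -200185 - \frac{4339}{2} = - \frac{404709}{2}$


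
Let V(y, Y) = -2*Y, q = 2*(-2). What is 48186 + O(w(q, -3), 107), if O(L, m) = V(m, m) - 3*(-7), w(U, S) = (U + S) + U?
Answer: 47993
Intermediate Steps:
q = -4
w(U, S) = S + 2*U (w(U, S) = (S + U) + U = S + 2*U)
O(L, m) = 21 - 2*m (O(L, m) = -2*m - 3*(-7) = -2*m + 21 = 21 - 2*m)
48186 + O(w(q, -3), 107) = 48186 + (21 - 2*107) = 48186 + (21 - 214) = 48186 - 193 = 47993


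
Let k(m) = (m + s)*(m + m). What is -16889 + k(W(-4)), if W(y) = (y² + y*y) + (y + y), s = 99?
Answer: -10985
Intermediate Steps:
W(y) = 2*y + 2*y² (W(y) = (y² + y²) + 2*y = 2*y² + 2*y = 2*y + 2*y²)
k(m) = 2*m*(99 + m) (k(m) = (m + 99)*(m + m) = (99 + m)*(2*m) = 2*m*(99 + m))
-16889 + k(W(-4)) = -16889 + 2*(2*(-4)*(1 - 4))*(99 + 2*(-4)*(1 - 4)) = -16889 + 2*(2*(-4)*(-3))*(99 + 2*(-4)*(-3)) = -16889 + 2*24*(99 + 24) = -16889 + 2*24*123 = -16889 + 5904 = -10985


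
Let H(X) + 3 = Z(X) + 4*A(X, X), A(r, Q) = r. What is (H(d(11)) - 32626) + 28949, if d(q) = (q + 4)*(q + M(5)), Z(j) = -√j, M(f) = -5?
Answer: -3320 - 3*√10 ≈ -3329.5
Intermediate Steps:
d(q) = (-5 + q)*(4 + q) (d(q) = (q + 4)*(q - 5) = (4 + q)*(-5 + q) = (-5 + q)*(4 + q))
H(X) = -3 - √X + 4*X (H(X) = -3 + (-√X + 4*X) = -3 - √X + 4*X)
(H(d(11)) - 32626) + 28949 = ((-3 - √(-20 + 11² - 1*11) + 4*(-20 + 11² - 1*11)) - 32626) + 28949 = ((-3 - √(-20 + 121 - 11) + 4*(-20 + 121 - 11)) - 32626) + 28949 = ((-3 - √90 + 4*90) - 32626) + 28949 = ((-3 - 3*√10 + 360) - 32626) + 28949 = ((357 - 3*√10) - 32626) + 28949 = (-32269 - 3*√10) + 28949 = -3320 - 3*√10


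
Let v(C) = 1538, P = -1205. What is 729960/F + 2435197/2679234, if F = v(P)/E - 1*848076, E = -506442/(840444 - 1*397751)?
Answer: 152707652598583/3081707725030566 ≈ 0.049553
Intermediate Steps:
E = -506442/442693 (E = -506442/(840444 - 397751) = -506442/442693 ≈ -1.1440)
F = -215091083713/253221 (F = 1538/(-506442/442693) - 1*848076 = 1538*(-442693/506442) - 848076 = -340430917/253221 - 848076 = -215091083713/253221 ≈ -8.4942e+5)
729960/F + 2435197/2679234 = 729960/(-215091083713/253221) + 2435197/2679234 = 729960*(-253221/215091083713) + 2435197*(1/2679234) = -16803745560/19553734883 + 2435197/2679234 = 152707652598583/3081707725030566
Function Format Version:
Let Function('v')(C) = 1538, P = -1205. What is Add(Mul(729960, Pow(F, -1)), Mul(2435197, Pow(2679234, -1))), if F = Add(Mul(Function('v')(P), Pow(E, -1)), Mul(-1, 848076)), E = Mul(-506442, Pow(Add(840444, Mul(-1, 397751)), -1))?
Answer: Rational(152707652598583, 3081707725030566) ≈ 0.049553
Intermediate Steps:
E = Rational(-506442, 442693) (E = Mul(-506442, Pow(Add(840444, -397751), -1)) = Mul(-506442, Pow(442693, -1)) = Mul(-506442, Rational(1, 442693)) = Rational(-506442, 442693) ≈ -1.1440)
F = Rational(-215091083713, 253221) (F = Add(Mul(1538, Pow(Rational(-506442, 442693), -1)), Mul(-1, 848076)) = Add(Mul(1538, Rational(-442693, 506442)), -848076) = Add(Rational(-340430917, 253221), -848076) = Rational(-215091083713, 253221) ≈ -8.4942e+5)
Add(Mul(729960, Pow(F, -1)), Mul(2435197, Pow(2679234, -1))) = Add(Mul(729960, Pow(Rational(-215091083713, 253221), -1)), Mul(2435197, Pow(2679234, -1))) = Add(Mul(729960, Rational(-253221, 215091083713)), Mul(2435197, Rational(1, 2679234))) = Add(Rational(-16803745560, 19553734883), Rational(2435197, 2679234)) = Rational(152707652598583, 3081707725030566)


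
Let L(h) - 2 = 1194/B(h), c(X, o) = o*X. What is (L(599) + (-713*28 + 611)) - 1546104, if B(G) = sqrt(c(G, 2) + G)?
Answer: -1565455 + 398*sqrt(1797)/599 ≈ -1.5654e+6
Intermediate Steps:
c(X, o) = X*o
B(G) = sqrt(3)*sqrt(G) (B(G) = sqrt(G*2 + G) = sqrt(2*G + G) = sqrt(3*G) = sqrt(3)*sqrt(G))
L(h) = 2 + 398*sqrt(3)/sqrt(h) (L(h) = 2 + 1194/((sqrt(3)*sqrt(h))) = 2 + 1194*(sqrt(3)/(3*sqrt(h))) = 2 + 398*sqrt(3)/sqrt(h))
(L(599) + (-713*28 + 611)) - 1546104 = ((2 + 398*sqrt(3)/sqrt(599)) + (-713*28 + 611)) - 1546104 = ((2 + 398*sqrt(3)*(sqrt(599)/599)) + (-19964 + 611)) - 1546104 = ((2 + 398*sqrt(1797)/599) - 19353) - 1546104 = (-19351 + 398*sqrt(1797)/599) - 1546104 = -1565455 + 398*sqrt(1797)/599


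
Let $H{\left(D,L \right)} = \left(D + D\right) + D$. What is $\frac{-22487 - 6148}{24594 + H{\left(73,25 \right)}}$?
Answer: $- \frac{9545}{8271} \approx -1.154$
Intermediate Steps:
$H{\left(D,L \right)} = 3 D$ ($H{\left(D,L \right)} = 2 D + D = 3 D$)
$\frac{-22487 - 6148}{24594 + H{\left(73,25 \right)}} = \frac{-22487 - 6148}{24594 + 3 \cdot 73} = - \frac{28635}{24594 + 219} = - \frac{28635}{24813} = \left(-28635\right) \frac{1}{24813} = - \frac{9545}{8271}$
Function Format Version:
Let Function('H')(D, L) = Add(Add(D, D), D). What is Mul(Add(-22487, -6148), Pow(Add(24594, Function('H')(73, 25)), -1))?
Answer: Rational(-9545, 8271) ≈ -1.1540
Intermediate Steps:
Function('H')(D, L) = Mul(3, D) (Function('H')(D, L) = Add(Mul(2, D), D) = Mul(3, D))
Mul(Add(-22487, -6148), Pow(Add(24594, Function('H')(73, 25)), -1)) = Mul(Add(-22487, -6148), Pow(Add(24594, Mul(3, 73)), -1)) = Mul(-28635, Pow(Add(24594, 219), -1)) = Mul(-28635, Pow(24813, -1)) = Mul(-28635, Rational(1, 24813)) = Rational(-9545, 8271)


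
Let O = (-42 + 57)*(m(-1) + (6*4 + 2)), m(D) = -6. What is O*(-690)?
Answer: -207000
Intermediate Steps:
O = 300 (O = (-42 + 57)*(-6 + (6*4 + 2)) = 15*(-6 + (24 + 2)) = 15*(-6 + 26) = 15*20 = 300)
O*(-690) = 300*(-690) = -207000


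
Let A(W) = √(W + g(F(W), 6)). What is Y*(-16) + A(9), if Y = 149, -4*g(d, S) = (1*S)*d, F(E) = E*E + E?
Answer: -2384 + 3*I*√14 ≈ -2384.0 + 11.225*I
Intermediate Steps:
F(E) = E + E² (F(E) = E² + E = E + E²)
g(d, S) = -S*d/4 (g(d, S) = -1*S*d/4 = -S*d/4)
A(W) = √(W - 3*W*(1 + W)/2) (A(W) = √(W - ¼*6*W*(1 + W)) = √(W - 3*W*(1 + W)/2))
Y*(-16) + A(9) = 149*(-16) + √2*√(9*(-1 - 3*9))/2 = -2384 + √2*√(9*(-1 - 27))/2 = -2384 + √2*√(9*(-28))/2 = -2384 + √2*√(-252)/2 = -2384 + √2*(6*I*√7)/2 = -2384 + 3*I*√14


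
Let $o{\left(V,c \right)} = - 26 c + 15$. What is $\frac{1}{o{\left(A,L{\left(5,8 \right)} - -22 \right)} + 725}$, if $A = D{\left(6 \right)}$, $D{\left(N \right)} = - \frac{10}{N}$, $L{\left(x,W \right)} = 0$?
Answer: $\frac{1}{168} \approx 0.0059524$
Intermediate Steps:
$A = - \frac{5}{3}$ ($A = - \frac{10}{6} = \left(-10\right) \frac{1}{6} = - \frac{5}{3} \approx -1.6667$)
$o{\left(V,c \right)} = 15 - 26 c$
$\frac{1}{o{\left(A,L{\left(5,8 \right)} - -22 \right)} + 725} = \frac{1}{\left(15 - 26 \left(0 - -22\right)\right) + 725} = \frac{1}{\left(15 - 26 \left(0 + 22\right)\right) + 725} = \frac{1}{\left(15 - 572\right) + 725} = \frac{1}{-557 + 725} = \frac{1}{168}$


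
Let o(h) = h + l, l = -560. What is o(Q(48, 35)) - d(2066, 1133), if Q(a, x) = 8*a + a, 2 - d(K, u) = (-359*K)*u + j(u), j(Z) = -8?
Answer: -840339440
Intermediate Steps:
d(K, u) = 10 + 359*K*u (d(K, u) = 2 - ((-359*K)*u - 8) = 2 - (-359*K*u - 8) = 2 - (-8 - 359*K*u) = 2 + (8 + 359*K*u) = 10 + 359*K*u)
Q(a, x) = 9*a
o(h) = -560 + h (o(h) = h - 560 = -560 + h)
o(Q(48, 35)) - d(2066, 1133) = (-560 + 9*48) - (10 + 359*2066*1133) = (-560 + 432) - (10 + 840339302) = -128 - 1*840339312 = -128 - 840339312 = -840339440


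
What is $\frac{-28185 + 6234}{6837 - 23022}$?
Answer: $\frac{7317}{5395} \approx 1.3563$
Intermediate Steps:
$\frac{-28185 + 6234}{6837 - 23022} = - \frac{21951}{-16185} = \left(-21951\right) \left(- \frac{1}{16185}\right) = \frac{7317}{5395}$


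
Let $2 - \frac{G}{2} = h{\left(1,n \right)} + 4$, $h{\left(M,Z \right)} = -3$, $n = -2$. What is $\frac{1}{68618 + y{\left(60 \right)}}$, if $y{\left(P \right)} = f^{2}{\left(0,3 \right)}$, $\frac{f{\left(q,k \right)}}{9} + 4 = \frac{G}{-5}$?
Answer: $\frac{25}{1754654} \approx 1.4248 \cdot 10^{-5}$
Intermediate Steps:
$G = 2$ ($G = 4 - 2 \left(-3 + 4\right) = 4 - 2 = 2$)
$f{\left(q,k \right)} = - \frac{198}{5}$ ($f{\left(q,k \right)} = -36 + 9 \frac{2}{-5} = -36 + 9 \cdot 2 \left(- \frac{1}{5}\right) = -36 + 9 \left(- \frac{2}{5}\right) = -36 - \frac{18}{5} = - \frac{198}{5}$)
$y{\left(P \right)} = \frac{39204}{25}$ ($y{\left(P \right)} = \left(- \frac{198}{5}\right)^{2} = \frac{39204}{25}$)
$\frac{1}{68618 + y{\left(60 \right)}} = \frac{1}{68618 + \frac{39204}{25}} = \frac{1}{\frac{1754654}{25}} = \frac{25}{1754654}$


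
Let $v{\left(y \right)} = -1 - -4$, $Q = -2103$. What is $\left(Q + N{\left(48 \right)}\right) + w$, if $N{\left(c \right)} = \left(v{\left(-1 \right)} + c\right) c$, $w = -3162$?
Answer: $-2817$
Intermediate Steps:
$v{\left(y \right)} = 3$ ($v{\left(y \right)} = -1 + 4 = 3$)
$N{\left(c \right)} = c \left(3 + c\right)$ ($N{\left(c \right)} = \left(3 + c\right) c = c \left(3 + c\right)$)
$\left(Q + N{\left(48 \right)}\right) + w = \left(-2103 + 48 \left(3 + 48\right)\right) - 3162 = \left(-2103 + 48 \cdot 51\right) - 3162 = \left(-2103 + 2448\right) - 3162 = 345 - 3162 = -2817$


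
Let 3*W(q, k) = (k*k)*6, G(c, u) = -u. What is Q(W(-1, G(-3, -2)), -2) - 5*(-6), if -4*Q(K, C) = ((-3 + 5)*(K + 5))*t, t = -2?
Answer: 43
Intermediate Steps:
W(q, k) = 2*k**2 (W(q, k) = ((k*k)*6)/3 = (k**2*6)/3 = (6*k**2)/3 = 2*k**2)
Q(K, C) = 5 + K (Q(K, C) = -(-3 + 5)*(K + 5)*(-2)/4 = -2*(5 + K)*(-2)/4 = -(10 + 2*K)*(-2)/4 = -(-20 - 4*K)/4 = 5 + K)
Q(W(-1, G(-3, -2)), -2) - 5*(-6) = (5 + 2*(-1*(-2))**2) - 5*(-6) = (5 + 2*2**2) + 30 = (5 + 2*4) + 30 = (5 + 8) + 30 = 13 + 30 = 43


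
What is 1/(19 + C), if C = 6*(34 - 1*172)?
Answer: -1/809 ≈ -0.0012361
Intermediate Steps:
C = -828 (C = 6*(34 - 172) = 6*(-138) = -828)
1/(19 + C) = 1/(19 - 828) = 1/(-809) = -1/809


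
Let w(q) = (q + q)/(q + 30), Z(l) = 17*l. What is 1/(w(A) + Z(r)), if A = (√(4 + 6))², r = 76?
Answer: 2/2585 ≈ 0.00077369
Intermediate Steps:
A = 10 (A = (√10)² = 10)
w(q) = 2*q/(30 + q) (w(q) = (2*q)/(30 + q) = 2*q/(30 + q))
1/(w(A) + Z(r)) = 1/(2*10/(30 + 10) + 17*76) = 1/(2*10/40 + 1292) = 1/(2*10*(1/40) + 1292) = 1/(½ + 1292) = 1/(2585/2) = 2/2585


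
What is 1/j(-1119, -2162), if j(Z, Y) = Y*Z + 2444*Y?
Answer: -1/2864650 ≈ -3.4908e-7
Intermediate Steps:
j(Z, Y) = 2444*Y + Y*Z
1/j(-1119, -2162) = 1/(-2162*(2444 - 1119)) = 1/(-2162*1325) = 1/(-2864650) = -1/2864650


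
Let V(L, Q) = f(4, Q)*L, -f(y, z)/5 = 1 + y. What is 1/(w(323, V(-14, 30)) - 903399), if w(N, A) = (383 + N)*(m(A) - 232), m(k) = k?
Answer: -1/820091 ≈ -1.2194e-6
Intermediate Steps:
f(y, z) = -5 - 5*y (f(y, z) = -5*(1 + y) = -5 - 5*y)
V(L, Q) = -25*L (V(L, Q) = (-5 - 5*4)*L = (-5 - 20)*L = -25*L)
w(N, A) = (-232 + A)*(383 + N) (w(N, A) = (383 + N)*(A - 232) = (383 + N)*(-232 + A) = (-232 + A)*(383 + N))
1/(w(323, V(-14, 30)) - 903399) = 1/((-88856 - 232*323 + 383*(-25*(-14)) - 25*(-14)*323) - 903399) = 1/((-88856 - 74936 + 383*350 + 350*323) - 903399) = 1/((-88856 - 74936 + 134050 + 113050) - 903399) = 1/(83308 - 903399) = 1/(-820091) = -1/820091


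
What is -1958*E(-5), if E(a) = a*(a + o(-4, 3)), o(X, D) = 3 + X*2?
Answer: -97900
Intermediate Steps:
o(X, D) = 3 + 2*X
E(a) = a*(-5 + a) (E(a) = a*(a + (3 + 2*(-4))) = a*(a + (3 - 8)) = a*(a - 5) = a*(-5 + a))
-1958*E(-5) = -(-9790)*(-5 - 5) = -(-9790)*(-10) = -1958*50 = -97900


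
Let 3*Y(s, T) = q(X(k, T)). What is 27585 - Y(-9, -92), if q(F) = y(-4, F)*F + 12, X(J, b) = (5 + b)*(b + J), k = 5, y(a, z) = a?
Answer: 37673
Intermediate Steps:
X(J, b) = (5 + b)*(J + b)
q(F) = 12 - 4*F (q(F) = -4*F + 12 = 12 - 4*F)
Y(s, T) = -88/3 - 40*T/3 - 4*T²/3 (Y(s, T) = (12 - 4*(T² + 5*5 + 5*T + 5*T))/3 = (12 - 4*(T² + 25 + 5*T + 5*T))/3 = (12 - 4*(25 + T² + 10*T))/3 = (12 + (-100 - 40*T - 4*T²))/3 = (-88 - 40*T - 4*T²)/3 = -88/3 - 40*T/3 - 4*T²/3)
27585 - Y(-9, -92) = 27585 - (-88/3 - 40/3*(-92) - 4/3*(-92)²) = 27585 - (-88/3 + 3680/3 - 4/3*8464) = 27585 - (-88/3 + 3680/3 - 33856/3) = 27585 - 1*(-10088) = 27585 + 10088 = 37673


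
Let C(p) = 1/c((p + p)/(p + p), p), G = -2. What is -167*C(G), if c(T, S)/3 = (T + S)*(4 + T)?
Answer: 167/15 ≈ 11.133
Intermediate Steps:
c(T, S) = 3*(4 + T)*(S + T) (c(T, S) = 3*((T + S)*(4 + T)) = 3*((S + T)*(4 + T)) = 3*((4 + T)*(S + T)) = 3*(4 + T)*(S + T))
C(p) = 1/(15 + 15*p) (C(p) = 1/(3*((p + p)/(p + p))² + 12*p + 12*((p + p)/(p + p)) + 3*p*((p + p)/(p + p))) = 1/(3*((2*p)/((2*p)))² + 12*p + 12*((2*p)/((2*p))) + 3*p*((2*p)/((2*p)))) = 1/(3*((2*p)*(1/(2*p)))² + 12*p + 12*((2*p)*(1/(2*p))) + 3*p*((2*p)*(1/(2*p)))) = 1/(3*1² + 12*p + 12*1 + 3*p*1) = 1/(3*1 + 12*p + 12 + 3*p) = 1/(3 + 12*p + 12 + 3*p) = 1/(15 + 15*p))
-167*C(G) = -167/(15*(1 - 2)) = -167/(15*(-1)) = -167*(-1)/15 = -167*(-1/15) = 167/15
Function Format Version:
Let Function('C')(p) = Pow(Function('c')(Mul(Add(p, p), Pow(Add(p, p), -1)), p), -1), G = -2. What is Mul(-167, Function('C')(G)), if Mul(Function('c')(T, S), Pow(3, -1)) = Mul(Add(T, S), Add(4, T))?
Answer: Rational(167, 15) ≈ 11.133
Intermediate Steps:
Function('c')(T, S) = Mul(3, Add(4, T), Add(S, T)) (Function('c')(T, S) = Mul(3, Mul(Add(T, S), Add(4, T))) = Mul(3, Mul(Add(S, T), Add(4, T))) = Mul(3, Mul(Add(4, T), Add(S, T))) = Mul(3, Add(4, T), Add(S, T)))
Function('C')(p) = Pow(Add(15, Mul(15, p)), -1) (Function('C')(p) = Pow(Add(Mul(3, Pow(Mul(Add(p, p), Pow(Add(p, p), -1)), 2)), Mul(12, p), Mul(12, Mul(Add(p, p), Pow(Add(p, p), -1))), Mul(3, p, Mul(Add(p, p), Pow(Add(p, p), -1)))), -1) = Pow(Add(Mul(3, Pow(Mul(Mul(2, p), Pow(Mul(2, p), -1)), 2)), Mul(12, p), Mul(12, Mul(Mul(2, p), Pow(Mul(2, p), -1))), Mul(3, p, Mul(Mul(2, p), Pow(Mul(2, p), -1)))), -1) = Pow(Add(Mul(3, Pow(Mul(Mul(2, p), Mul(Rational(1, 2), Pow(p, -1))), 2)), Mul(12, p), Mul(12, Mul(Mul(2, p), Mul(Rational(1, 2), Pow(p, -1)))), Mul(3, p, Mul(Mul(2, p), Mul(Rational(1, 2), Pow(p, -1))))), -1) = Pow(Add(Mul(3, Pow(1, 2)), Mul(12, p), Mul(12, 1), Mul(3, p, 1)), -1) = Pow(Add(Mul(3, 1), Mul(12, p), 12, Mul(3, p)), -1) = Pow(Add(3, Mul(12, p), 12, Mul(3, p)), -1) = Pow(Add(15, Mul(15, p)), -1))
Mul(-167, Function('C')(G)) = Mul(-167, Mul(Rational(1, 15), Pow(Add(1, -2), -1))) = Mul(-167, Mul(Rational(1, 15), Pow(-1, -1))) = Mul(-167, Mul(Rational(1, 15), -1)) = Mul(-167, Rational(-1, 15)) = Rational(167, 15)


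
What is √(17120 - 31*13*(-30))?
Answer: √29210 ≈ 170.91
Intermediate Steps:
√(17120 - 31*13*(-30)) = √(17120 - 403*(-30)) = √(17120 + 12090) = √29210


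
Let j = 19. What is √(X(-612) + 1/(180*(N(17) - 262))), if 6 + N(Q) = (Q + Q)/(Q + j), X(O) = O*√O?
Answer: √(-48070 - 8484981832800*I*√17)/48070 ≈ 87.006 - 87.006*I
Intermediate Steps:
X(O) = O^(3/2)
N(Q) = -6 + 2*Q/(19 + Q) (N(Q) = -6 + (Q + Q)/(Q + 19) = -6 + (2*Q)/(19 + Q) = -6 + 2*Q/(19 + Q))
√(X(-612) + 1/(180*(N(17) - 262))) = √((-612)^(3/2) + 1/(180*(2*(-57 - 2*17)/(19 + 17) - 262))) = √(-3672*I*√17 + 1/(180*(2*(-57 - 34)/36 - 262))) = √(-3672*I*√17 + 1/(180*(2*(1/36)*(-91) - 262))) = √(-3672*I*√17 + 1/(180*(-91/18 - 262))) = √(-3672*I*√17 + 1/(180*(-4807/18))) = √(-3672*I*√17 + 1/(-48070)) = √(-3672*I*√17 - 1/48070) = √(-1/48070 - 3672*I*√17)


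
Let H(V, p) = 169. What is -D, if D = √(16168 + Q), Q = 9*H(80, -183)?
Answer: -133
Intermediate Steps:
Q = 1521 (Q = 9*169 = 1521)
D = 133 (D = √(16168 + 1521) = √17689 = 133)
-D = -1*133 = -133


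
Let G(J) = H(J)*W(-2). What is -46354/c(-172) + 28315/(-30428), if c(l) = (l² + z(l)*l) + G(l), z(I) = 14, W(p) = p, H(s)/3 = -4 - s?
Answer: -67231451/24882497 ≈ -2.7020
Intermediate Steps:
H(s) = -12 - 3*s (H(s) = 3*(-4 - s) = -12 - 3*s)
G(J) = 24 + 6*J (G(J) = (-12 - 3*J)*(-2) = 24 + 6*J)
c(l) = 24 + l² + 20*l (c(l) = (l² + 14*l) + (24 + 6*l) = 24 + l² + 20*l)
-46354/c(-172) + 28315/(-30428) = -46354/(24 + (-172)² + 20*(-172)) + 28315/(-30428) = -46354/(24 + 29584 - 3440) + 28315*(-1/30428) = -46354/26168 - 28315/30428 = -46354*1/26168 - 28315/30428 = -23177/13084 - 28315/30428 = -67231451/24882497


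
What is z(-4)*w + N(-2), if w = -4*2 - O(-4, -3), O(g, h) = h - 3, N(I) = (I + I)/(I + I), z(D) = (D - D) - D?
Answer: -7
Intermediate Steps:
z(D) = -D (z(D) = 0 - D = -D)
N(I) = 1 (N(I) = (2*I)/((2*I)) = (2*I)*(1/(2*I)) = 1)
O(g, h) = -3 + h
w = -2 (w = -4*2 - (-3 - 3) = -8 - 1*(-6) = -8 + 6 = -2)
z(-4)*w + N(-2) = -1*(-4)*(-2) + 1 = 4*(-2) + 1 = -8 + 1 = -7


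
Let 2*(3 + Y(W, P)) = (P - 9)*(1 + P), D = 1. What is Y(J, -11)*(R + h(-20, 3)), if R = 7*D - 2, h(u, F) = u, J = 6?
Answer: -1455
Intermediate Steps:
Y(W, P) = -3 + (1 + P)*(-9 + P)/2 (Y(W, P) = -3 + ((P - 9)*(1 + P))/2 = -3 + ((-9 + P)*(1 + P))/2 = -3 + ((1 + P)*(-9 + P))/2 = -3 + (1 + P)*(-9 + P)/2)
R = 5 (R = 7*1 - 2 = 7 - 2 = 5)
Y(J, -11)*(R + h(-20, 3)) = (-15/2 + (1/2)*(-11)**2 - 4*(-11))*(5 - 20) = (-15/2 + (1/2)*121 + 44)*(-15) = (-15/2 + 121/2 + 44)*(-15) = 97*(-15) = -1455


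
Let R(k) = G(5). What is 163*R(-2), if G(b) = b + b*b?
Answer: 4890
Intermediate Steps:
G(b) = b + b**2
R(k) = 30 (R(k) = 5*(1 + 5) = 5*6 = 30)
163*R(-2) = 163*30 = 4890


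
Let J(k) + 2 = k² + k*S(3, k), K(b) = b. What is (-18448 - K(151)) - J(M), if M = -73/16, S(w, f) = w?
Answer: -4762657/256 ≈ -18604.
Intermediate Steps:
M = -73/16 (M = -73*1/16 = -73/16 ≈ -4.5625)
J(k) = -2 + k² + 3*k (J(k) = -2 + (k² + k*3) = -2 + (k² + 3*k) = -2 + k² + 3*k)
(-18448 - K(151)) - J(M) = (-18448 - 1*151) - (-2 + (-73/16)² + 3*(-73/16)) = (-18448 - 151) - (-2 + 5329/256 - 219/16) = -18599 - 1*1313/256 = -18599 - 1313/256 = -4762657/256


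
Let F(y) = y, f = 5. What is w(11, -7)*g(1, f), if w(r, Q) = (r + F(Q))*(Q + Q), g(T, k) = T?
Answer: -56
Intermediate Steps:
w(r, Q) = 2*Q*(Q + r) (w(r, Q) = (r + Q)*(Q + Q) = (Q + r)*(2*Q) = 2*Q*(Q + r))
w(11, -7)*g(1, f) = (2*(-7)*(-7 + 11))*1 = (2*(-7)*4)*1 = -56*1 = -56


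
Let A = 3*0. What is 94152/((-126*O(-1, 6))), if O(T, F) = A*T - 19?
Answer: 15692/399 ≈ 39.328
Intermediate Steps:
A = 0
O(T, F) = -19 (O(T, F) = 0*T - 19 = 0 - 19 = -19)
94152/((-126*O(-1, 6))) = 94152/((-126*(-19))) = 94152/2394 = 94152*(1/2394) = 15692/399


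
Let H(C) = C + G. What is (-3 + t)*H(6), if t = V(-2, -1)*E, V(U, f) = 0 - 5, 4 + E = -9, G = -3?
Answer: 186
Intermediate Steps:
E = -13 (E = -4 - 9 = -13)
V(U, f) = -5
H(C) = -3 + C (H(C) = C - 3 = -3 + C)
t = 65 (t = -5*(-13) = 65)
(-3 + t)*H(6) = (-3 + 65)*(-3 + 6) = 62*3 = 186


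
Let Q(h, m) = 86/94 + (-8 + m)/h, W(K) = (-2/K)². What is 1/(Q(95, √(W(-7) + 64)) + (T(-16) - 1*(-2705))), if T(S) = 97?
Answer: 2738015293615/7674193268779469 - 2937970*√785/7674193268779469 ≈ 0.00035677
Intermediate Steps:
W(K) = 4/K²
Q(h, m) = 43/47 + (-8 + m)/h (Q(h, m) = 86*(1/94) + (-8 + m)/h = 43/47 + (-8 + m)/h)
1/(Q(95, √(W(-7) + 64)) + (T(-16) - 1*(-2705))) = 1/((-8 + √(4/(-7)² + 64) + (43/47)*95)/95 + (97 - 1*(-2705))) = 1/((-8 + √(4*(1/49) + 64) + 4085/47)/95 + (97 + 2705)) = 1/((-8 + √(4/49 + 64) + 4085/47)/95 + 2802) = 1/((-8 + √(3140/49) + 4085/47)/95 + 2802) = 1/((-8 + 2*√785/7 + 4085/47)/95 + 2802) = 1/((3709/47 + 2*√785/7)/95 + 2802) = 1/((3709/4465 + 2*√785/665) + 2802) = 1/(12514639/4465 + 2*√785/665)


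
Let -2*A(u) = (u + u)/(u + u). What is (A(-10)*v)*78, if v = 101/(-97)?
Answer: 3939/97 ≈ 40.608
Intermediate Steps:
v = -101/97 (v = 101*(-1/97) = -101/97 ≈ -1.0412)
A(u) = -½ (A(u) = -(u + u)/(2*(u + u)) = -2*u/(2*(2*u)) = -2*u*1/(2*u)/2 = -½*1 = -½)
(A(-10)*v)*78 = -½*(-101/97)*78 = (101/194)*78 = 3939/97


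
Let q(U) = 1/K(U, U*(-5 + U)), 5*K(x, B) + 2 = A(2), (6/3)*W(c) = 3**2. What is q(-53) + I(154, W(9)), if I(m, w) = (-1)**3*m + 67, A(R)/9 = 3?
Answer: -434/5 ≈ -86.800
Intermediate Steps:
W(c) = 9/2 (W(c) = (1/2)*3**2 = (1/2)*9 = 9/2)
A(R) = 27 (A(R) = 9*3 = 27)
K(x, B) = 5 (K(x, B) = -2/5 + (1/5)*27 = -2/5 + 27/5 = 5)
I(m, w) = 67 - m (I(m, w) = -m + 67 = 67 - m)
q(U) = 1/5
q(-53) + I(154, W(9)) = 1/5 + (67 - 1*154) = 1/5 + (67 - 154) = 1/5 - 87 = -434/5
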